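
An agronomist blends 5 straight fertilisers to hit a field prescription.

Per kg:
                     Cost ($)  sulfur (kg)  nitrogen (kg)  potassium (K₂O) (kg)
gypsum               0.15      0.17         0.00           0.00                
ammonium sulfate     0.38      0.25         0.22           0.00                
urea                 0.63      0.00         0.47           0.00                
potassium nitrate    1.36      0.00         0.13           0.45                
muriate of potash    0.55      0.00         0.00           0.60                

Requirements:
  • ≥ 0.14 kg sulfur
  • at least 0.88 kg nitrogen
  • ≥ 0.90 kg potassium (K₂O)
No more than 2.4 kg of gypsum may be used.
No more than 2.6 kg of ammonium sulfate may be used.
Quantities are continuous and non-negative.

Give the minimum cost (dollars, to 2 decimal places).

$2.05

This is a linear program. Let x1 = kg of gypsum, x2 = kg of ammonium sulfate, x3 = kg of urea, x4 = kg of potassium nitrate, x5 = kg of muriate of potash.
Minimise 0.15x1 + 0.38x2 + 0.63x3 + 1.36x4 + 0.55x5 subject to:
  0.17x1 + 0.25x2 ≥ 0.14   (sulfur)
  0.22x2 + 0.47x3 + 0.13x4 ≥ 0.88   (nitrogen)
  0.45x4 + 0.6x5 ≥ 0.9   (potassium (K₂O))
  x1 ≤ 2.4
  x2 ≤ 2.6
  x1, x2, x3, x4, x5 ≥ 0.
The cheapest feasible vertex uses only ammonium sulfate, urea, muriate of potash; gypsum, potassium nitrate are not used. There the sulfur, nitrogen, potassium (K₂O) constraints are tight.
Optimal quantities: ammonium sulfate = 0.56 kg, urea = 1.61 kg, muriate of potash = 1.5 kg.
Total cost: 0.38·0.56 + 0.63·1.61 + 0.55·1.5 = 2.0521.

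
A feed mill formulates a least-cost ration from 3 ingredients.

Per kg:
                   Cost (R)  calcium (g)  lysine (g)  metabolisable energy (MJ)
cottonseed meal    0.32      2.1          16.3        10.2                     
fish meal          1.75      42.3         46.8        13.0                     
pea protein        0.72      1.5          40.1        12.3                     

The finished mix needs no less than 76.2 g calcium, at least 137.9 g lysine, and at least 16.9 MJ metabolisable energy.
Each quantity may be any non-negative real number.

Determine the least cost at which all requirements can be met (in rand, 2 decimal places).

Set it up as a linear program. Let x1 = kg of cottonseed meal, x2 = kg of fish meal, x3 = kg of pea protein.
min 0.32x1 + 1.75x2 + 0.72x3 s.t.:
  2.1x1 + 42.3x2 + 1.5x3 ≥ 76.2   (calcium)
  16.3x1 + 46.8x2 + 40.1x3 ≥ 137.9   (lysine)
  10.2x1 + 13x2 + 12.3x3 ≥ 16.9   (metabolisable energy)
  x1, x2, x3 ≥ 0.
The minimum-cost mix takes nothing from pea protein — only cottonseed meal, fish meal. There the calcium and lysine constraints are tight.
Solving gives x1 = 3.835, x2 = 1.611.
Objective = 0.32·3.835 + 1.75·1.611 = 4.0465.

R4.05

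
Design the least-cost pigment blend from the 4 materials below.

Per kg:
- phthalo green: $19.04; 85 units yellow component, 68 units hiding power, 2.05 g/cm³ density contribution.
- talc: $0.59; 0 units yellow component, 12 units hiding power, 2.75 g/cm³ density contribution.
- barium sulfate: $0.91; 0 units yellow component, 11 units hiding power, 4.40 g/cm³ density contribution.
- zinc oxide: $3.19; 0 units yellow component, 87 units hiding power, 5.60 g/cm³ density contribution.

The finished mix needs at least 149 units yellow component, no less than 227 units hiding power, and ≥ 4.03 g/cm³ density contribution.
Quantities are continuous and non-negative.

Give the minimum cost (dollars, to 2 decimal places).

$37.33

Let x1 = kg of phthalo green, x2 = kg of talc, x3 = kg of barium sulfate, x4 = kg of zinc oxide.
Minimize 19.04x1 + 0.59x2 + 0.91x3 + 3.19x4 s.t.:
  85x1 ≥ 149   (yellow component)
  68x1 + 12x2 + 11x3 + 87x4 ≥ 227   (hiding power)
  2.05x1 + 2.75x2 + 4.4x3 + 5.6x4 ≥ 4.03   (density contribution)
  x1, x2, x3, x4 ≥ 0.
The optimal basis is {phthalo green, zinc oxide}; talc, barium sulfate drop out. There the yellow component and hiding power constraints are tight.
Solving gives x1 = 1.753, x4 = 1.239.
Cost = 19.04·1.753 + 3.19·1.239 = 37.3295.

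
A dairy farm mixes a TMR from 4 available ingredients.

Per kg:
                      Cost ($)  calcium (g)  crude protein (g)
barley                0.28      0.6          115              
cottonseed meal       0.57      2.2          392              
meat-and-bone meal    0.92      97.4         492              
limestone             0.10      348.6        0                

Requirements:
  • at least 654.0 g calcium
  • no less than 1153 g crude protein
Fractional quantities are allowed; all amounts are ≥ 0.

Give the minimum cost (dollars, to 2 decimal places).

Treat it as an LP. Let x1 = kg of barley, x2 = kg of cottonseed meal, x3 = kg of meat-and-bone meal, x4 = kg of limestone.
min 0.28x1 + 0.57x2 + 0.92x3 + 0.1x4 s.t.:
  0.6x1 + 2.2x2 + 97.4x3 + 348.6x4 ≥ 654   (calcium)
  115x1 + 392x2 + 492x3 ≥ 1153   (crude protein)
  x1, x2, x3, x4 ≥ 0.
The optimal basis is {cottonseed meal, limestone}; barley, meat-and-bone meal drop out. The calcium and crude protein requirements are met with equality.
That vertex is x2 = 2.941, x4 = 1.858.
Hence cost = 0.57·2.941 + 0.1·1.858 = $1.8622.

$1.86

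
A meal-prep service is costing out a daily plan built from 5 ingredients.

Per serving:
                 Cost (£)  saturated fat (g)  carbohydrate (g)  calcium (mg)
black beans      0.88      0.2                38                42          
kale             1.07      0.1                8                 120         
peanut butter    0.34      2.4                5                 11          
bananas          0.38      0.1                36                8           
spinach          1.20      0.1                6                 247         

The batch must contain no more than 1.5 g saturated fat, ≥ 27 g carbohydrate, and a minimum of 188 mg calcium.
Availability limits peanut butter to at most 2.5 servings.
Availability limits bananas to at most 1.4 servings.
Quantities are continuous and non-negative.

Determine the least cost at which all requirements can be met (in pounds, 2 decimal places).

£1.13

Set it up as a linear program. Let x1 = servings of black beans, x2 = servings of kale, x3 = servings of peanut butter, x4 = servings of bananas, x5 = servings of spinach.
min 0.88x1 + 1.07x2 + 0.34x3 + 0.38x4 + 1.2x5 s.t.:
  0.2x1 + 0.1x2 + 2.4x3 + 0.1x4 + 0.1x5 ≤ 1.5   (saturated fat)
  38x1 + 8x2 + 5x3 + 36x4 + 6x5 ≥ 27   (carbohydrate)
  42x1 + 120x2 + 11x3 + 8x4 + 247x5 ≥ 188   (calcium)
  x3 ≤ 2.5
  x4 ≤ 1.4
  x1, x2, x3, x4, x5 ≥ 0.
The minimum-cost mix takes nothing from black beans, kale, peanut butter — only bananas, spinach. There the carbohydrate and calcium constraints are tight.
Solving gives x4 = 0.6265, x5 = 0.7408.
Cost = 0.38·0.6265 + 1.2·0.7408 = 1.1270.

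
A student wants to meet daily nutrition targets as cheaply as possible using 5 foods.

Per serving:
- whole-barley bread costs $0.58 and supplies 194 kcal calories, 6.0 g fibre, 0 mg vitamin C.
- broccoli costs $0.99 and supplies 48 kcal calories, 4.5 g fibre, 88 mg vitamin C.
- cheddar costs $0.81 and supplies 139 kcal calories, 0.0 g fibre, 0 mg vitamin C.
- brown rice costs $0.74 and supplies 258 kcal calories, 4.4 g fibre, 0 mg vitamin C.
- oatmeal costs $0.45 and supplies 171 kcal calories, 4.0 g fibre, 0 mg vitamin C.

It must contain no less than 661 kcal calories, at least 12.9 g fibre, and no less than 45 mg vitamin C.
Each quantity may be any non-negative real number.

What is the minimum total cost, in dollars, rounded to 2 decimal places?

$2.18

Set it up as a linear program. Let x1 = servings of whole-barley bread, x2 = servings of broccoli, x3 = servings of cheddar, x4 = servings of brown rice, x5 = servings of oatmeal.
Minimize 0.58x1 + 0.99x2 + 0.81x3 + 0.74x4 + 0.45x5 subject to:
  194x1 + 48x2 + 139x3 + 258x4 + 171x5 ≥ 661   (calories)
  6x1 + 4.5x2 + 4.4x4 + 4x5 ≥ 12.9   (fibre)
  88x2 ≥ 45   (vitamin C)
  x1, x2, x3, x4, x5 ≥ 0.
The minimum-cost mix takes nothing from whole-barley bread, cheddar, brown rice — only broccoli, oatmeal. There the calories and vitamin C constraints are tight.
That vertex is x2 = 0.5114, x5 = 3.722.
Total cost: 0.99·0.5114 + 0.45·3.722 = 2.1812.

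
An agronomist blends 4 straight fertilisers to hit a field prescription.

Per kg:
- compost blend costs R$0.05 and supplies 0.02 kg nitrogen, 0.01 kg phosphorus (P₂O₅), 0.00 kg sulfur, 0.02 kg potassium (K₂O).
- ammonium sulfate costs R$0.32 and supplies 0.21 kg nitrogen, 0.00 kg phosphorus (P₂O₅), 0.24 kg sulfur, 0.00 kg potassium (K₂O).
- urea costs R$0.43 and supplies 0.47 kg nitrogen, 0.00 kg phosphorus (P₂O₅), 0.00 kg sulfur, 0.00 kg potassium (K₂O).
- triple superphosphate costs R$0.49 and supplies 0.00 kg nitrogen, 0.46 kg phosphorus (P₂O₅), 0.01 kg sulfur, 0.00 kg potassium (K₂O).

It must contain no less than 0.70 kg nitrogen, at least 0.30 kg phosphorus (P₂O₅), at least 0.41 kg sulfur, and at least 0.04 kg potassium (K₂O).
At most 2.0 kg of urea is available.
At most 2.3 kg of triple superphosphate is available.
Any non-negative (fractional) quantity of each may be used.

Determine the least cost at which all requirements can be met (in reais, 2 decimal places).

Set it up as a linear program. Let x1 = kg of compost blend, x2 = kg of ammonium sulfate, x3 = kg of urea, x4 = kg of triple superphosphate.
min 0.05x1 + 0.32x2 + 0.43x3 + 0.49x4 subject to:
  0.02x1 + 0.21x2 + 0.47x3 ≥ 0.7   (nitrogen)
  0.01x1 + 0.46x4 ≥ 0.3   (phosphorus (P₂O₅))
  0.24x2 + 0.01x4 ≥ 0.41   (sulfur)
  0.02x1 ≥ 0.04   (potassium (K₂O))
  x3 ≤ 2
  x4 ≤ 2.3
  x1, x2, x3, x4 ≥ 0.
The optimal mix uses every input. Binding constraints: nitrogen, phosphorus (P₂O₅), sulfur, potassium (K₂O).
Optimal quantities: compost blend = 2 kg, ammonium sulfate = 1.683 kg, urea = 0.6523 kg, triple superphosphate = 0.6087 kg.
Total cost: 0.05·2 + 0.32·1.683 + 0.43·0.6523 + 0.49·0.6087 = 1.2173.

R$1.22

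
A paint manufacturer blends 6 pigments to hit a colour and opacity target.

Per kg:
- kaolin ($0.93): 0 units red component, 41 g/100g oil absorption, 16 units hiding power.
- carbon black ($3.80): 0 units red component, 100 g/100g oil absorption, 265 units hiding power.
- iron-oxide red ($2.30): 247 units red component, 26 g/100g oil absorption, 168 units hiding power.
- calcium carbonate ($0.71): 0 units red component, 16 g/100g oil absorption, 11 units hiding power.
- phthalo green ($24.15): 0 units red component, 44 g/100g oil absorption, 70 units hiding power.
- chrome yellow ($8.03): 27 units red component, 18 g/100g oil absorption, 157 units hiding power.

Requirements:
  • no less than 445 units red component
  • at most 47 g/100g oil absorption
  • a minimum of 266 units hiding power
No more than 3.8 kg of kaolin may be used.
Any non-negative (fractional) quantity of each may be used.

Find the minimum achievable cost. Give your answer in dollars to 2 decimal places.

$4.14

Let x1 = kg of kaolin, x2 = kg of carbon black, x3 = kg of iron-oxide red, x4 = kg of calcium carbonate, x5 = kg of phthalo green, x6 = kg of chrome yellow.
Minimise 0.93x1 + 3.8x2 + 2.3x3 + 0.71x4 + 24.15x5 + 8.03x6 subject to:
  247x3 + 27x6 ≥ 445   (red component)
  41x1 + 100x2 + 26x3 + 16x4 + 44x5 + 18x6 ≤ 47   (oil absorption)
  16x1 + 265x2 + 168x3 + 11x4 + 70x5 + 157x6 ≥ 266   (hiding power)
  x1 ≤ 3.8
  x1, x2, x3, x4, x5, x6 ≥ 0.
The cheapest feasible vertex uses only iron-oxide red; kaolin, carbon black, calcium carbonate, phthalo green, chrome yellow are not used. There the red component constraint is tight.
Optimal quantities: iron-oxide red = 1.802 kg.
Objective = 2.3·1.802 = 4.1446.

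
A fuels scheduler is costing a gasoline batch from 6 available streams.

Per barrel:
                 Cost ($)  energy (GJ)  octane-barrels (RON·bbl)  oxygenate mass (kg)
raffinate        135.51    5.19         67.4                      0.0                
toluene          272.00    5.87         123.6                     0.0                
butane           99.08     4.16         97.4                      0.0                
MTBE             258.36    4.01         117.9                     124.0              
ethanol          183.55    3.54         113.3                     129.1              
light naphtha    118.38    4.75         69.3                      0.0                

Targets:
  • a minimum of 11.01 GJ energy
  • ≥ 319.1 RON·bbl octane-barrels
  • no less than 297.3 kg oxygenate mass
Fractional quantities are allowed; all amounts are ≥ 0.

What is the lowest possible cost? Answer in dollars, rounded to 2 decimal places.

Treat it as an LP. Let x1 = barrels of raffinate, x2 = barrels of toluene, x3 = barrels of butane, x4 = barrels of MTBE, x5 = barrels of ethanol, x6 = barrels of light naphtha.
min 135.51x1 + 272x2 + 99.08x3 + 258.36x4 + 183.55x5 + 118.38x6 with:
  5.19x1 + 5.87x2 + 4.16x3 + 4.01x4 + 3.54x5 + 4.75x6 ≥ 11.01   (energy)
  67.4x1 + 123.6x2 + 97.4x3 + 117.9x4 + 113.3x5 + 69.3x6 ≥ 319.1   (octane-barrels)
  124x4 + 129.1x5 ≥ 297.3   (oxygenate mass)
  x1, x2, x3, x4, x5, x6 ≥ 0.
At the optimum only butane, ethanol are positive (raffinate, toluene, MTBE, light naphtha = 0). There the energy and oxygenate mass constraints are tight.
That vertex is x3 = 0.68698, x5 = 2.3029.
Cost = 99.08·0.68698 + 183.55·2.3029 = 490.7633.

$490.76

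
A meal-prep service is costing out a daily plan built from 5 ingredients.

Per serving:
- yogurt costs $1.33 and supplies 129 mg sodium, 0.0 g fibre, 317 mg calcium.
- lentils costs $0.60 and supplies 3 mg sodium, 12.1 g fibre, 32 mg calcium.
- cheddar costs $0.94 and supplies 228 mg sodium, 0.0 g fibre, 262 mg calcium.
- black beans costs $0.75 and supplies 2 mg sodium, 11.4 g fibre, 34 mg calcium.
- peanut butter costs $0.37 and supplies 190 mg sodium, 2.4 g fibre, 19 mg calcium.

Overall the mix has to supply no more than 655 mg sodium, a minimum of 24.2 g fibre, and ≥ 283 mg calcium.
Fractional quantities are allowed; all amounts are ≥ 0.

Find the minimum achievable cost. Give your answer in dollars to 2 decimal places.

This is a linear program. Let x1 = servings of yogurt, x2 = servings of lentils, x3 = servings of cheddar, x4 = servings of black beans, x5 = servings of peanut butter.
min 1.33x1 + 0.6x2 + 0.94x3 + 0.75x4 + 0.37x5 with:
  129x1 + 3x2 + 228x3 + 2x4 + 190x5 ≤ 655   (sodium)
  12.1x2 + 11.4x4 + 2.4x5 ≥ 24.2   (fibre)
  317x1 + 32x2 + 262x3 + 34x4 + 19x5 ≥ 283   (calcium)
  x1, x2, x3, x4, x5 ≥ 0.
The minimum-cost mix takes nothing from yogurt, black beans, peanut butter — only lentils, cheddar. There the fibre and calcium constraints are tight.
That vertex is x2 = 2, x3 = 0.8359.
Objective = 0.6·2 + 0.94·0.8359 = 1.9857.

$1.99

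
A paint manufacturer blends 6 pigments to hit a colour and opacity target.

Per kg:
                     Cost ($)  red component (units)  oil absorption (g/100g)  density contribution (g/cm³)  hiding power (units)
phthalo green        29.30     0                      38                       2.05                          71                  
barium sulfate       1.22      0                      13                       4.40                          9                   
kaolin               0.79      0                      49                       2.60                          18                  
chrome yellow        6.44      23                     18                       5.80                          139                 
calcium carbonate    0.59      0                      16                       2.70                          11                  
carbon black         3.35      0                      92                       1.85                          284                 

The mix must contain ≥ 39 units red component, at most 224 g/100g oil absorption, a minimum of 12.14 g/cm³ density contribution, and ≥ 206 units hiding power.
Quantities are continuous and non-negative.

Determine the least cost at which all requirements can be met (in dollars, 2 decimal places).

Let x1 = kg of phthalo green, x2 = kg of barium sulfate, x3 = kg of kaolin, x4 = kg of chrome yellow, x5 = kg of calcium carbonate, x6 = kg of carbon black.
min 29.3x1 + 1.22x2 + 0.79x3 + 6.44x4 + 0.59x5 + 3.35x6 subject to:
  23x4 ≥ 39   (red component)
  38x1 + 13x2 + 49x3 + 18x4 + 16x5 + 92x6 ≤ 224   (oil absorption)
  2.05x1 + 4.4x2 + 2.6x3 + 5.8x4 + 2.7x5 + 1.85x6 ≥ 12.14   (density contribution)
  71x1 + 9x2 + 18x3 + 139x4 + 11x5 + 284x6 ≥ 206   (hiding power)
  x1, x2, x3, x4, x5, x6 ≥ 0.
The minimum-cost mix takes nothing from phthalo green, barium sulfate, kaolin, carbon black — only chrome yellow, calcium carbonate. Binding constraints: red component and density contribution.
So chrome yellow = 1.6957 kg, calcium carbonate = 0.85378 kg.
Cost = 6.44·1.6957 + 0.59·0.85378 = 11.4240.

$11.42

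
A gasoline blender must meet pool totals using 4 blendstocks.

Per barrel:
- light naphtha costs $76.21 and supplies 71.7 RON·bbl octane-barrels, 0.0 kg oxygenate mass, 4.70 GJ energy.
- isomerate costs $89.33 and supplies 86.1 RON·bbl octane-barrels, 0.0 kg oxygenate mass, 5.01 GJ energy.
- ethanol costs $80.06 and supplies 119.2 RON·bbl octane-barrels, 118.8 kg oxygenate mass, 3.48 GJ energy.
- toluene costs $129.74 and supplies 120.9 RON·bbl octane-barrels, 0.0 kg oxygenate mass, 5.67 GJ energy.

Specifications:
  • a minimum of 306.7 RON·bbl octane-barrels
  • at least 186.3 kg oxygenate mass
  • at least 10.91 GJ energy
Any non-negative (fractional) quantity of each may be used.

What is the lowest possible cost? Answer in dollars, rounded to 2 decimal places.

Let x1 = barrels of light naphtha, x2 = barrels of isomerate, x3 = barrels of ethanol, x4 = barrels of toluene.
Minimise 76.21x1 + 89.33x2 + 80.06x3 + 129.74x4 subject to:
  71.7x1 + 86.1x2 + 119.2x3 + 120.9x4 ≥ 306.7   (octane-barrels)
  118.8x3 ≥ 186.3   (oxygenate mass)
  4.7x1 + 5.01x2 + 3.48x3 + 5.67x4 ≥ 10.91   (energy)
  x1, x2, x3, x4 ≥ 0.
The minimum-cost mix takes nothing from isomerate, toluene — only light naphtha, ethanol. Binding constraints: octane-barrels and energy.
So light naphtha = 0.75036 barrels, ethanol = 2.1216 barrels.
Total cost: 76.21·0.75036 + 80.06·2.1216 = 227.0402.

$227.04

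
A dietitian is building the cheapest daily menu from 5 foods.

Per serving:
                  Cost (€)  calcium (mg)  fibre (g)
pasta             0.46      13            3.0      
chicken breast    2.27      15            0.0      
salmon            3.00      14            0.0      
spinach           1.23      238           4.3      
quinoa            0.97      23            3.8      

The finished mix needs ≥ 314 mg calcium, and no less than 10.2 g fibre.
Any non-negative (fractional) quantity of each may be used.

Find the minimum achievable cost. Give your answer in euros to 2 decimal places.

€2.27

Let x1 = servings of pasta, x2 = servings of chicken breast, x3 = servings of salmon, x4 = servings of spinach, x5 = servings of quinoa.
Minimize 0.46x1 + 2.27x2 + 3x3 + 1.23x4 + 0.97x5 subject to:
  13x1 + 15x2 + 14x3 + 238x4 + 23x5 ≥ 314   (calcium)
  3x1 + 4.3x4 + 3.8x5 ≥ 10.2   (fibre)
  x1, x2, x3, x4, x5 ≥ 0.
At the optimum only pasta, spinach are positive (chicken breast, salmon, quinoa = 0). Binding constraints: calcium and fibre.
That vertex is x1 = 1.637, x4 = 1.23.
Cost = 0.46·1.637 + 1.23·1.23 = 2.2659.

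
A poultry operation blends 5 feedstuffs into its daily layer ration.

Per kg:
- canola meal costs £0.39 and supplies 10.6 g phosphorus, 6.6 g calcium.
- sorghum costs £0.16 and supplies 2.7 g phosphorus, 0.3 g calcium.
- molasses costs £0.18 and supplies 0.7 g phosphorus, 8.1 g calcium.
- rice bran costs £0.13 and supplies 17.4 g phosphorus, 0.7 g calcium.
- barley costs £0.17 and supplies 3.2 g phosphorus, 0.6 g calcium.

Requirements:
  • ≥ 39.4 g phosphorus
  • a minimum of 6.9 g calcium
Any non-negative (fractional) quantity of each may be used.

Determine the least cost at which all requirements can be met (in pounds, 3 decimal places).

Let x1 = kg of canola meal, x2 = kg of sorghum, x3 = kg of molasses, x4 = kg of rice bran, x5 = kg of barley.
min 0.39x1 + 0.16x2 + 0.18x3 + 0.13x4 + 0.17x5 with:
  10.6x1 + 2.7x2 + 0.7x3 + 17.4x4 + 3.2x5 ≥ 39.4   (phosphorus)
  6.6x1 + 0.3x2 + 8.1x3 + 0.7x4 + 0.6x5 ≥ 6.9   (calcium)
  x1, x2, x3, x4, x5 ≥ 0.
At the optimum only molasses, rice bran are positive (canola meal, sorghum, barley = 0). The phosphorus and calcium requirements are met with equality.
That vertex is x3 = 0.6585, x4 = 2.238.
Total cost: 0.18·0.6585 + 0.13·2.238 = 0.40947.

£0.409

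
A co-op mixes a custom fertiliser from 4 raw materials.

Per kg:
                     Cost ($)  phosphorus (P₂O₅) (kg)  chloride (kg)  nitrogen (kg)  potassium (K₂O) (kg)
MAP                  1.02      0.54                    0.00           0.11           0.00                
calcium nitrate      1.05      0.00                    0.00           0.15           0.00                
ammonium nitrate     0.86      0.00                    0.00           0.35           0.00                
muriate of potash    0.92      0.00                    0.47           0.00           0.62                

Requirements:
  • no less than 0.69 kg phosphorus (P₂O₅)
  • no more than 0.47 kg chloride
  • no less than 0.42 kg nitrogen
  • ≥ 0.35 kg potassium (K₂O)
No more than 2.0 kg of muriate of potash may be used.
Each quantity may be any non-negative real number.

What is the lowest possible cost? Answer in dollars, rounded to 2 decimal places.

$2.51

Let x1 = kg of MAP, x2 = kg of calcium nitrate, x3 = kg of ammonium nitrate, x4 = kg of muriate of potash.
Minimise 1.02x1 + 1.05x2 + 0.86x3 + 0.92x4 with:
  0.54x1 ≥ 0.69   (phosphorus (P₂O₅))
  0.47x4 ≤ 0.47   (chloride)
  0.11x1 + 0.15x2 + 0.35x3 ≥ 0.42   (nitrogen)
  0.62x4 ≥ 0.35   (potassium (K₂O))
  x4 ≤ 2
  x1, x2, x3, x4 ≥ 0.
The optimal basis is {MAP, ammonium nitrate, muriate of potash}; calcium nitrate drops out. The phosphorus (P₂O₅), nitrogen, potassium (K₂O) requirements are met with equality.
So MAP = 1.278 kg, ammonium nitrate = 0.7984 kg, muriate of potash = 0.5645 kg.
Total cost: 1.02·1.278 + 0.86·0.7984 + 0.92·0.5645 = 2.5095.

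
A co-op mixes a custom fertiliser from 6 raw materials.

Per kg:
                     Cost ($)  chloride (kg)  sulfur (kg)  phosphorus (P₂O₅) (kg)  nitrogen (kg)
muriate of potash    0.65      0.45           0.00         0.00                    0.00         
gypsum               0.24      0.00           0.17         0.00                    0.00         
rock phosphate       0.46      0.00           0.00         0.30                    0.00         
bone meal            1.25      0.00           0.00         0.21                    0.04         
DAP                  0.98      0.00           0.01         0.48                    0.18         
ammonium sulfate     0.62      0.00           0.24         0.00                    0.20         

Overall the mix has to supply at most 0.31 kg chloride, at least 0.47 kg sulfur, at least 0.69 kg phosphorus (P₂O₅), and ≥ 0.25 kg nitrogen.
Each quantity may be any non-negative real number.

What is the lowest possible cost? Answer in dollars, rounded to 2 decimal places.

$2.04

Let x1 = kg of muriate of potash, x2 = kg of gypsum, x3 = kg of rock phosphate, x4 = kg of bone meal, x5 = kg of DAP, x6 = kg of ammonium sulfate.
Minimize 0.65x1 + 0.24x2 + 0.46x3 + 1.25x4 + 0.98x5 + 0.62x6 s.t.:
  0.45x1 ≤ 0.31   (chloride)
  0.17x2 + 0.01x5 + 0.24x6 ≥ 0.47   (sulfur)
  0.3x3 + 0.21x4 + 0.48x5 ≥ 0.69   (phosphorus (P₂O₅))
  0.04x4 + 0.18x5 + 0.2x6 ≥ 0.25   (nitrogen)
  x1, x2, x3, x4, x5, x6 ≥ 0.
The optimal basis is {gypsum, rock phosphate, DAP}; muriate of potash, bone meal, ammonium sulfate drop out. There the sulfur, phosphorus (P₂O₅), nitrogen constraints are tight.
Solving gives x2 = 2.683, x3 = 0.07778, x5 = 1.389.
Objective = 0.24·2.683 + 0.46·0.07778 + 0.98·1.389 = 2.0409.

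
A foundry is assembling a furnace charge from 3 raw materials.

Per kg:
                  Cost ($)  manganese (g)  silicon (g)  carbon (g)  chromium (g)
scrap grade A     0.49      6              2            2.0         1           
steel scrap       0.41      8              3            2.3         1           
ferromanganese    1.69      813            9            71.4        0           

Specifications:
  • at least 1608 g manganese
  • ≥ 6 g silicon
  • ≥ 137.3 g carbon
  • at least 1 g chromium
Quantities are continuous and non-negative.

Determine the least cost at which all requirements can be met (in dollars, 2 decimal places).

$3.74

Let x1 = kg of scrap grade A, x2 = kg of steel scrap, x3 = kg of ferromanganese.
Minimise 0.49x1 + 0.41x2 + 1.69x3 s.t.:
  6x1 + 8x2 + 813x3 ≥ 1608   (manganese)
  2x1 + 3x2 + 9x3 ≥ 6   (silicon)
  2x1 + 2.3x2 + 71.4x3 ≥ 137.3   (carbon)
  1x1 + 1x2 ≥ 1   (chromium)
  x1, x2, x3 ≥ 0.
The minimum-cost mix takes nothing from scrap grade A — only steel scrap, ferromanganese. Binding constraints: manganese and chromium.
Optimal quantities: steel scrap = 1 kg, ferromanganese = 1.968 kg.
Hence cost = 0.41·1 + 1.69·1.968 = $3.7359.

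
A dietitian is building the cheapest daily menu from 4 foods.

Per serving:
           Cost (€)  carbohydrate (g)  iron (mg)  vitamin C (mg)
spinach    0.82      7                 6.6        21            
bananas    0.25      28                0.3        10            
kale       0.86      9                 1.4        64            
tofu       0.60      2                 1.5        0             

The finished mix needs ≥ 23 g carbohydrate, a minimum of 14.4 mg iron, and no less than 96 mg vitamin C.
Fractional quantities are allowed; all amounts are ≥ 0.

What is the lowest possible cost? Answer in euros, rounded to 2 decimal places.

€2.37

Let x1 = servings of spinach, x2 = servings of bananas, x3 = servings of kale, x4 = servings of tofu.
Minimize 0.82x1 + 0.25x2 + 0.86x3 + 0.6x4 s.t.:
  7x1 + 28x2 + 9x3 + 2x4 ≥ 23   (carbohydrate)
  6.6x1 + 0.3x2 + 1.4x3 + 1.5x4 ≥ 14.4   (iron)
  21x1 + 10x2 + 64x3 ≥ 96   (vitamin C)
  x1, x2, x3, x4 ≥ 0.
The minimum-cost mix takes nothing from tofu — only spinach, bananas, kale. There the carbohydrate, iron, vitamin C constraints are tight.
Solving gives x1 = 2.002, x2 = 0.05252, x3 = 0.8348.
Cost = 0.82·2.002 + 0.25·0.05252 + 0.86·0.8348 = 2.3727.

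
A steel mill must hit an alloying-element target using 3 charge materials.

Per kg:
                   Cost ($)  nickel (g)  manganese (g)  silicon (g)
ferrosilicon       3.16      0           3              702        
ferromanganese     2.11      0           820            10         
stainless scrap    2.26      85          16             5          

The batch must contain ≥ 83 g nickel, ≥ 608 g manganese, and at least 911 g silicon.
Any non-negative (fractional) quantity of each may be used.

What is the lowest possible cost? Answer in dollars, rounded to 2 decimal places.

Let x1 = kg of ferrosilicon, x2 = kg of ferromanganese, x3 = kg of stainless scrap.
Minimize 3.16x1 + 2.11x2 + 2.26x3 with:
  85x3 ≥ 83   (nickel)
  3x1 + 820x2 + 16x3 ≥ 608   (manganese)
  702x1 + 10x2 + 5x3 ≥ 911   (silicon)
  x1, x2, x3 ≥ 0.
All 3 inputs are positive at the optimum. Binding constraints: nickel, manganese, silicon.
Optimal quantities: ferrosilicon = 1.281 kg, ferromanganese = 0.7177 kg, stainless scrap = 0.9765 kg.
Objective = 3.16·1.281 + 2.11·0.7177 + 2.26·0.9765 = 7.7692.

$7.77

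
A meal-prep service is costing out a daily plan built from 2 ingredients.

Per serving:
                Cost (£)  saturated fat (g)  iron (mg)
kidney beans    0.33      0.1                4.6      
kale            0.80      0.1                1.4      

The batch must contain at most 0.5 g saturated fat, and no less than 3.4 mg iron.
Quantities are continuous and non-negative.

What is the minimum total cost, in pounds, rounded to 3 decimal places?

£0.244

Let x1 = servings of kidney beans, x2 = servings of kale.
min 0.33x1 + 0.8x2 subject to:
  0.1x1 + 0.1x2 ≤ 0.5   (saturated fat)
  4.6x1 + 1.4x2 ≥ 3.4   (iron)
  x1, x2 ≥ 0.
The minimum-cost mix takes nothing from kale — only kidney beans. The iron requirement is met with equality.
That vertex is x1 = 0.7391.
Objective = 0.33·0.7391 = 0.24390.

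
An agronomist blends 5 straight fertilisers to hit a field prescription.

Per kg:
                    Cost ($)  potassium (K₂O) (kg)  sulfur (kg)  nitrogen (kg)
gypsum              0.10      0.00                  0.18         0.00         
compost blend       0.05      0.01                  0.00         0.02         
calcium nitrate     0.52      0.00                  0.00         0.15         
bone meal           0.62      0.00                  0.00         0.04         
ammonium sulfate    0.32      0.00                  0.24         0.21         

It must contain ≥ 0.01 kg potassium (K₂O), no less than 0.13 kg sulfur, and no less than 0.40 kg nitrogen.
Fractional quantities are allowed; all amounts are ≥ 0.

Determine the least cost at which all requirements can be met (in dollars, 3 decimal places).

Set it up as a linear program. Let x1 = kg of gypsum, x2 = kg of compost blend, x3 = kg of calcium nitrate, x4 = kg of bone meal, x5 = kg of ammonium sulfate.
Minimise 0.1x1 + 0.05x2 + 0.52x3 + 0.62x4 + 0.32x5 subject to:
  0.01x2 ≥ 0.01   (potassium (K₂O))
  0.18x1 + 0.24x5 ≥ 0.13   (sulfur)
  0.02x2 + 0.15x3 + 0.04x4 + 0.21x5 ≥ 0.4   (nitrogen)
  x1, x2, x3, x4, x5 ≥ 0.
The minimum-cost mix takes nothing from gypsum, calcium nitrate, bone meal — only compost blend, ammonium sulfate. Binding constraints: potassium (K₂O) and nitrogen.
Optimal quantities: compost blend = 1 kg, ammonium sulfate = 1.81 kg.
Hence cost = 0.05·1 + 0.32·1.81 = $0.62920.

$0.629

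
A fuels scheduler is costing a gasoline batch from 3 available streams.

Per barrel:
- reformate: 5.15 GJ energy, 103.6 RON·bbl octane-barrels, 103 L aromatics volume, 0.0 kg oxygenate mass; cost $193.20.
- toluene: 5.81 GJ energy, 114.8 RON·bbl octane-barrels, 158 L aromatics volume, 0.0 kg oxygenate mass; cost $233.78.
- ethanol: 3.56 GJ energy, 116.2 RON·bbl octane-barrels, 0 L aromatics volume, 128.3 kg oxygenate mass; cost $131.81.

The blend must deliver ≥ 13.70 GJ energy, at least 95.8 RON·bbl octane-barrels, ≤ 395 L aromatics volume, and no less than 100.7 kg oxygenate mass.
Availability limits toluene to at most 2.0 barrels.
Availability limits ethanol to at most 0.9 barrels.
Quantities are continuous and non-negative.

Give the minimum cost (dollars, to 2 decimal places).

$512.38

Set it up as a linear program. Let x1 = barrels of reformate, x2 = barrels of toluene, x3 = barrels of ethanol.
Minimise 193.2x1 + 233.78x2 + 131.81x3 s.t.:
  5.15x1 + 5.81x2 + 3.56x3 ≥ 13.7   (energy)
  103.6x1 + 114.8x2 + 116.2x3 ≥ 95.8   (octane-barrels)
  103x1 + 158x2 ≤ 395   (aromatics volume)
  128.3x3 ≥ 100.7   (oxygenate mass)
  x2 ≤ 2
  x3 ≤ 0.9
  x1, x2, x3 ≥ 0.
The cheapest feasible vertex uses only reformate, ethanol; toluene is not used. The energy and the ethanol cap requirements are met with equality.
Solving gives x1 = 2.03806, x3 = 0.9.
Hence cost = 193.2·2.03806 + 131.81·0.9 = $512.3822.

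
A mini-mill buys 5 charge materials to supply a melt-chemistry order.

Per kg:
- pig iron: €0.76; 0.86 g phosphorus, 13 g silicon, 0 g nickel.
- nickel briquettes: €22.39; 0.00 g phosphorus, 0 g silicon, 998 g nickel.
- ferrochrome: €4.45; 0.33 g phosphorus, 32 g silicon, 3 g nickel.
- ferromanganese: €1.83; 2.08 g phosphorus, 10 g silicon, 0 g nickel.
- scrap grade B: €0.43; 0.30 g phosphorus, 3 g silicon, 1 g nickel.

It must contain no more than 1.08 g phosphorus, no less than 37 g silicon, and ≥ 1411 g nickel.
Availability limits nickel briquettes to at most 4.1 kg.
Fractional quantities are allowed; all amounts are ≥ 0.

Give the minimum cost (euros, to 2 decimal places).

€35.74

Let x1 = kg of pig iron, x2 = kg of nickel briquettes, x3 = kg of ferrochrome, x4 = kg of ferromanganese, x5 = kg of scrap grade B.
Minimise 0.76x1 + 22.39x2 + 4.45x3 + 1.83x4 + 0.43x5 subject to:
  0.86x1 + 0.33x3 + 2.08x4 + 0.3x5 ≤ 1.08   (phosphorus)
  13x1 + 32x3 + 10x4 + 3x5 ≥ 37   (silicon)
  998x2 + 3x3 + 1x5 ≥ 1411   (nickel)
  x2 ≤ 4.1
  x1, x2, x3, x4, x5 ≥ 0.
The minimum-cost mix takes nothing from ferromanganese, scrap grade B — only pig iron, nickel briquettes, ferrochrome. There the phosphorus, silicon, nickel constraints are tight.
So pig iron = 0.96212 kg, nickel briquettes = 1.4115 kg, ferrochrome = 0.76539 kg.
Total cost: 0.76·0.96212 + 22.39·1.4115 + 4.45·0.76539 = 35.7407.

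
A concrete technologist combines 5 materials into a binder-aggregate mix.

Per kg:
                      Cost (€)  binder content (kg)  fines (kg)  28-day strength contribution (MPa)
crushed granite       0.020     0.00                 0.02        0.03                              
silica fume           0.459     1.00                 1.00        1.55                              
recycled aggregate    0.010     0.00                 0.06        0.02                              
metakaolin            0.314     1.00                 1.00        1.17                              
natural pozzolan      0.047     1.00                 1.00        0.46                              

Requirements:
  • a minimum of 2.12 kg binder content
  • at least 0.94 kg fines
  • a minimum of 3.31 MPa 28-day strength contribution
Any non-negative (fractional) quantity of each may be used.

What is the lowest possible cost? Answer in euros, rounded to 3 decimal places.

This is a linear program. Let x1 = kg of crushed granite, x2 = kg of silica fume, x3 = kg of recycled aggregate, x4 = kg of metakaolin, x5 = kg of natural pozzolan.
Minimize 0.02x1 + 0.459x2 + 0.01x3 + 0.314x4 + 0.047x5 s.t.:
  1x2 + 1x4 + 1x5 ≥ 2.12   (binder content)
  0.02x1 + 1x2 + 0.06x3 + 1x4 + 1x5 ≥ 0.94   (fines)
  0.03x1 + 1.55x2 + 0.02x3 + 1.17x4 + 0.46x5 ≥ 3.31   (28-day strength contribution)
  x1, x2, x3, x4, x5 ≥ 0.
The cheapest feasible vertex uses only natural pozzolan; crushed granite, silica fume, recycled aggregate, metakaolin are not used. The 28-day strength contribution requirement is met with equality.
Optimal quantities: natural pozzolan = 7.196 kg.
Total cost: 0.047·7.196 = 0.33821.

€0.338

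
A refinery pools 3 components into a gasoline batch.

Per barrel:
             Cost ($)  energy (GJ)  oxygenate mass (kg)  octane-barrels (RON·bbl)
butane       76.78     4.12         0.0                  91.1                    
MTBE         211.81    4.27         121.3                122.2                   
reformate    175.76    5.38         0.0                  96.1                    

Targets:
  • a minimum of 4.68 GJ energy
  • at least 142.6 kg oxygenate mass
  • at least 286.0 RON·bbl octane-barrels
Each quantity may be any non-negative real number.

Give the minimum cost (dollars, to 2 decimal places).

This is a linear program. Let x1 = barrels of butane, x2 = barrels of MTBE, x3 = barrels of reformate.
Minimise 76.78x1 + 211.81x2 + 175.76x3 subject to:
  4.12x1 + 4.27x2 + 5.38x3 ≥ 4.68   (energy)
  121.3x2 ≥ 142.6   (oxygenate mass)
  91.1x1 + 122.2x2 + 96.1x3 ≥ 286   (octane-barrels)
  x1, x2, x3 ≥ 0.
The optimal basis is {butane, MTBE}; reformate drops out. Binding constraints: oxygenate mass and octane-barrels.
Optimal quantities: butane = 1.5625 barrels, MTBE = 1.1756 barrels.
Objective = 76.78·1.5625 + 211.81·1.1756 = 368.9726.

$368.97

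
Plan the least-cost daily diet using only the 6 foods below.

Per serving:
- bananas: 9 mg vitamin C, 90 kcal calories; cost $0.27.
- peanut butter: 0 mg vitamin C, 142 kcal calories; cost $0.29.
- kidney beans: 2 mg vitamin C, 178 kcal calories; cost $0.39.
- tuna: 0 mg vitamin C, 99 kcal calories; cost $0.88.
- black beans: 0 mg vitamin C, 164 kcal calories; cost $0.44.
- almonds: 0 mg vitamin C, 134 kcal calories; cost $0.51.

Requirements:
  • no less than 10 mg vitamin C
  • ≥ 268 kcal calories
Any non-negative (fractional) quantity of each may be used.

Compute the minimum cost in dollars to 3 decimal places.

Let x1 = servings of bananas, x2 = servings of peanut butter, x3 = servings of kidney beans, x4 = servings of tuna, x5 = servings of black beans, x6 = servings of almonds.
min 0.27x1 + 0.29x2 + 0.39x3 + 0.88x4 + 0.44x5 + 0.51x6 with:
  9x1 + 2x3 ≥ 10   (vitamin C)
  90x1 + 142x2 + 178x3 + 99x4 + 164x5 + 134x6 ≥ 268   (calories)
  x1, x2, x3, x4, x5, x6 ≥ 0.
The optimal basis is {bananas, peanut butter}; kidney beans, tuna, black beans, almonds drop out. The vitamin C and calories requirements are met with equality.
Solving gives x1 = 1.111, x2 = 1.183.
Objective = 0.27·1.111 + 0.29·1.183 = 0.64304.

$0.643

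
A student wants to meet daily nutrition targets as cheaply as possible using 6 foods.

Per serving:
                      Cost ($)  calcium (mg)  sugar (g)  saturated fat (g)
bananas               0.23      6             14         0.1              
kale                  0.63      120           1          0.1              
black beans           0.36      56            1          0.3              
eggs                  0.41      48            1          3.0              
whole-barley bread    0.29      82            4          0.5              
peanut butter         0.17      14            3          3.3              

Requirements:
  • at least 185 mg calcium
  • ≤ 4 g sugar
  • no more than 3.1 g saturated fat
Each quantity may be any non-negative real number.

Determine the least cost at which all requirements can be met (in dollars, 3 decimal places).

$0.867

This is a linear program. Let x1 = servings of bananas, x2 = servings of kale, x3 = servings of black beans, x4 = servings of eggs, x5 = servings of whole-barley bread, x6 = servings of peanut butter.
Minimize 0.23x1 + 0.63x2 + 0.36x3 + 0.41x4 + 0.29x5 + 0.17x6 subject to:
  6x1 + 120x2 + 56x3 + 48x4 + 82x5 + 14x6 ≥ 185   (calcium)
  14x1 + 1x2 + 1x3 + 1x4 + 4x5 + 3x6 ≤ 4   (sugar)
  0.1x1 + 0.1x2 + 0.3x3 + 3x4 + 0.5x5 + 3.3x6 ≤ 3.1   (saturated fat)
  x1, x2, x3, x4, x5, x6 ≥ 0.
The optimal basis is {kale, whole-barley bread}; bananas, black beans, eggs, peanut butter drop out. Binding constraints: calcium and sugar.
Solving gives x2 = 1.035, x5 = 0.7412.
Hence cost = 0.63·1.035 + 0.29·0.7412 = $0.86700.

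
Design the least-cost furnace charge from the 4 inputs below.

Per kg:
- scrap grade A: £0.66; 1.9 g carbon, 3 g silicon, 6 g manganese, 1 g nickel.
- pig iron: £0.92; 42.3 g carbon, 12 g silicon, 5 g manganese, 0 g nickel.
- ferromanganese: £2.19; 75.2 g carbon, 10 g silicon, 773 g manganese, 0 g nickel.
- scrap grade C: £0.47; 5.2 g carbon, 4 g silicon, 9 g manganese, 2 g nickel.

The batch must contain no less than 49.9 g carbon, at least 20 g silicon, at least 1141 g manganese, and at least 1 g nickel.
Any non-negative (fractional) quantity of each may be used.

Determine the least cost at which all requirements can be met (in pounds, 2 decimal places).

£3.71

Set it up as a linear program. Let x1 = kg of scrap grade A, x2 = kg of pig iron, x3 = kg of ferromanganese, x4 = kg of scrap grade C.
Minimize 0.66x1 + 0.92x2 + 2.19x3 + 0.47x4 subject to:
  1.9x1 + 42.3x2 + 75.2x3 + 5.2x4 ≥ 49.9   (carbon)
  3x1 + 12x2 + 10x3 + 4x4 ≥ 20   (silicon)
  6x1 + 5x2 + 773x3 + 9x4 ≥ 1141   (manganese)
  1x1 + 2x4 ≥ 1   (nickel)
  x1, x2, x3, x4 ≥ 0.
The cheapest feasible vertex uses only pig iron, ferromanganese, scrap grade C; scrap grade A is not used. There the silicon, manganese, nickel constraints are tight.
Optimal quantities: pig iron = 0.27628 kg, ferromanganese = 1.4685 kg, scrap grade C = 0.5 kg.
Total cost: 0.92·0.27628 + 2.19·1.4685 + 0.47·0.5 = 3.7052.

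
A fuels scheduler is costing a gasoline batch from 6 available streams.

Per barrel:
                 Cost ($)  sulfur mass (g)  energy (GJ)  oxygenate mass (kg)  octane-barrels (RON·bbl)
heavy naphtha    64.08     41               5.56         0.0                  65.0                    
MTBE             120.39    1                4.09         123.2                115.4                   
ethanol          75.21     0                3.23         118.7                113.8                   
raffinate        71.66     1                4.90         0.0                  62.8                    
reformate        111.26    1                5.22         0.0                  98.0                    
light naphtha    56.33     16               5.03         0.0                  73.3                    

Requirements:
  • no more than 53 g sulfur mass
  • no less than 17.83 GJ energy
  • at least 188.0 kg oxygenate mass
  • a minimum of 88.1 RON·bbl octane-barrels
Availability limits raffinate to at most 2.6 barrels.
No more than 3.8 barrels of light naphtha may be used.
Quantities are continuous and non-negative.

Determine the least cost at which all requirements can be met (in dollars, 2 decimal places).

$261.50

Set it up as a linear program. Let x1 = barrels of heavy naphtha, x2 = barrels of MTBE, x3 = barrels of ethanol, x4 = barrels of raffinate, x5 = barrels of reformate, x6 = barrels of light naphtha.
min 64.08x1 + 120.39x2 + 75.21x3 + 71.66x4 + 111.26x5 + 56.33x6 subject to:
  41x1 + 1x2 + 1x4 + 1x5 + 16x6 ≤ 53   (sulfur mass)
  5.56x1 + 4.09x2 + 3.23x3 + 4.9x4 + 5.22x5 + 5.03x6 ≥ 17.83   (energy)
  123.2x2 + 118.7x3 ≥ 188   (oxygenate mass)
  65x1 + 115.4x2 + 113.8x3 + 62.8x4 + 98x5 + 73.3x6 ≥ 88.1   (octane-barrels)
  x4 ≤ 2.6
  x6 ≤ 3.8
  x1, x2, x3, x4, x5, x6 ≥ 0.
The cheapest feasible vertex uses only ethanol, light naphtha; heavy naphtha, MTBE, raffinate, reformate are not used. There the energy and oxygenate mass constraints are tight.
So ethanol = 1.5838 barrels, light naphtha = 2.5277 barrels.
Cost = 75.21·1.5838 + 56.33·2.5277 = 261.5029.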